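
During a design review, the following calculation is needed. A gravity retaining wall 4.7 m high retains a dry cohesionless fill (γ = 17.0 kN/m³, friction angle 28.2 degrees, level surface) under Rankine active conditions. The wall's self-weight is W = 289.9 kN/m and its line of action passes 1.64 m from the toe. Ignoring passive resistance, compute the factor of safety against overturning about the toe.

K_a = tan²(45° − 28.2°/2) = 0.3582.
P_a = ½K_aγH² = 0.5×0.3582×17.0×4.7² = 67.26 kN/m, acting at H/3 = 1.567 m above the base.
Overturning moment M_o = P_a × H/3 = 67.26 × 1.567 = 105.4.
Resisting moment M_r = W × 1.64 = 289.9 × 1.64 = 475.4.
FS_overturning = M_r/M_o = 475.4/105.4 = 4.512.

4.51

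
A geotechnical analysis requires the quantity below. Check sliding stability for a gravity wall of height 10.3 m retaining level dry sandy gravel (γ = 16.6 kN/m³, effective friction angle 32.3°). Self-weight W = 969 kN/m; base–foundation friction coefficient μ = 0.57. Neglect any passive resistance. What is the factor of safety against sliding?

2.07

K_a = tan²(45° − 32.3°/2) = 0.3035.
P_a = ½K_aγH² = 0.5×0.3035×16.6×10.3² = 267.2 kN/m, acting at H/3 = 3.433 m above the base.
FS_sliding = μW / P_a = 0.57×969 / 267.2 = 2.067.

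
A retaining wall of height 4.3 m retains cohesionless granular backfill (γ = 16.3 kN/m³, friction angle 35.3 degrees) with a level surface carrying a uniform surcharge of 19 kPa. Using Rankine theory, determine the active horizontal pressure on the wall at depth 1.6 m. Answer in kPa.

K_a = (1 − sin φ)/(1 + sin φ) = 0.2675.
σ_v = γz + q = 16.3 × 1.6 + 19 = 45.08 kPa.
σ_h = K_a σ_v = 0.2675 × 45.08 = 12.06 kPa.

12.1 kPa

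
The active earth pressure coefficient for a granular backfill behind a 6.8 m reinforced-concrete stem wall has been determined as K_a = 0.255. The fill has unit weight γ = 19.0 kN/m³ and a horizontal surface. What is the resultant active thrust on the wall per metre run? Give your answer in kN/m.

112 kN/m

P = ½ K_a γ H² = 0.5 × 0.255 × 19.0 × 6.8² = 112.0 kN/m.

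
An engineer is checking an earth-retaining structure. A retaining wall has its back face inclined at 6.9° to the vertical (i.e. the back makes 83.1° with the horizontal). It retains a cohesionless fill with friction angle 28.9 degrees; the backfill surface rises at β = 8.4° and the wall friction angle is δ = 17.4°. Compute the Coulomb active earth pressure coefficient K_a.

K_a = sin²(α+φ) / [sin²α · sin(α−δ) · (1 + √{sin(φ+δ)sin(φ−β) / (sin(α−δ)sin(α+β))})²].
With α = 83.1°, φ = 28.9°, δ = 17.4°, β = 8.4°: K_a = 0.4104.

0.410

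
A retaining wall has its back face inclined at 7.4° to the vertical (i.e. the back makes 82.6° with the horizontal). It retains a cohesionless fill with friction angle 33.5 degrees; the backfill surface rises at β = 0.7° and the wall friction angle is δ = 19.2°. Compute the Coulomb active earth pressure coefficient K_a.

0.319

K_a = sin²(α+φ) / [sin²α · sin(α−δ) · (1 + √{sin(φ+δ)sin(φ−β) / (sin(α−δ)sin(α+β))})²].
With α = 82.6°, φ = 33.5°, δ = 19.2°, β = 0.7°: K_a = 0.3186.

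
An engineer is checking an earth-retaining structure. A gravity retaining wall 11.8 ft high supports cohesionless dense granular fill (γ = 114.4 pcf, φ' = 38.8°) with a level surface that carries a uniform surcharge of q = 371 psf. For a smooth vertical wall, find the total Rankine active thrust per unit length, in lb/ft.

2830 lb/ft

K_a = tan²(45° − φ/2) = 0.2296.
Soil triangle: ½ K_a γ H² = 0.5×0.2296×114.4×11.8² = 1828 lb/ft.
Surcharge rectangle: K_a q H = 0.2296×371×11.8 = 1005 lb/ft.
Total = 1828 + 1005 = 2833 lb/ft.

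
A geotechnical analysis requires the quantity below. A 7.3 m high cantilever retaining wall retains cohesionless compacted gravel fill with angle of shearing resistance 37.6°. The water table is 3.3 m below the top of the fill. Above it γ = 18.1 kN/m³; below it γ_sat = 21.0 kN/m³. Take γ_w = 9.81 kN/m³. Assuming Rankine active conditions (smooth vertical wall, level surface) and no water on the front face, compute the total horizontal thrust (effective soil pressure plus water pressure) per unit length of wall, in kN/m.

182 kN/m

K_a = tan²(45° − φ/2) = 0.2421.
γ' = 21.0 − 9.81 = 11.19 kN/m³. Depth below WT = 4.0 m.
σ'_h at WT = K_a γ d_w = 14.46 kPa; at base = 14.46 + K_a γ' × 4.0 = 25.30 kPa.
P₁ (0–3.3 m) = ½×14.46×3.3 = 23.86. P₂ (3.3–7.3 m) = ½(14.46+25.30)×4.0 = 79.52.
P_w = ½ γ_w h₂² = 0.5×9.81×4.0² = 78.48. Total = 23.86+79.52+78.48 = 181.9 kN/m.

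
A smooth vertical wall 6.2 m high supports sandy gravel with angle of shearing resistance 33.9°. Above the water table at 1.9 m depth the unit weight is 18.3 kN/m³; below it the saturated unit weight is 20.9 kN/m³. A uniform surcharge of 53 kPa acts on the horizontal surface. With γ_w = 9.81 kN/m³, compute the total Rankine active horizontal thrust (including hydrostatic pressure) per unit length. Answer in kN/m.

265 kN/m

K_a = tan²(45° − φ/2) = 0.2839.
γ' = 20.9 − 9.81 = 11.09 kN/m³. h₂ = H − d_w = 4.3 m.
σ'_h: at surface K_a·q = 15.05; at WT K_a(q+γd_w) = 24.92; at base K_a(q+γd_w+γ'h₂) = 38.46 kPa.
P₁ = ½(15.05+24.92)×1.9 = 37.97; P₂ = ½(24.92+38.46)×4.3 = 136.3; P_w = ½γ_w h₂² = 90.69.
Total = 37.97+136.3+90.69 = 264.9 kN/m.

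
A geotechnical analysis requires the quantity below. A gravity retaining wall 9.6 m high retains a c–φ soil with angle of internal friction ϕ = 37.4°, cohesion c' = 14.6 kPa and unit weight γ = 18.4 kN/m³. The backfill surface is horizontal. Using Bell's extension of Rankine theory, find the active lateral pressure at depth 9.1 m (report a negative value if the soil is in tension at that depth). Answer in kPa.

K_a = (1 − sin φ)/(1 + sin φ) = 0.2443.
σ_a = K_a γ z − 2c√K_a = 0.2443×18.4×9.1 − 2×14.6×0.4942 = 26.47 kPa.

26.5 kPa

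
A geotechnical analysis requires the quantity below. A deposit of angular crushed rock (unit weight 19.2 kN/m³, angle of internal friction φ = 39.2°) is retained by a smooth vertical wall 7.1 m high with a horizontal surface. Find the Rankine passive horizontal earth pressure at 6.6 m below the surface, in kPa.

K_p = (1 + sin φ)/(1 − sin φ) = 4.435.
σ_h = K_p γ z = 4.435 × 19.2 × 6.6 = 562.0 kPa.

562 kPa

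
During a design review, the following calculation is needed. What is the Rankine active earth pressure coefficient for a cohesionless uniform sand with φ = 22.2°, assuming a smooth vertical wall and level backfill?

K_a = tan²(45° − φ/2) = tan²(33.90°) = 0.4515.

0.452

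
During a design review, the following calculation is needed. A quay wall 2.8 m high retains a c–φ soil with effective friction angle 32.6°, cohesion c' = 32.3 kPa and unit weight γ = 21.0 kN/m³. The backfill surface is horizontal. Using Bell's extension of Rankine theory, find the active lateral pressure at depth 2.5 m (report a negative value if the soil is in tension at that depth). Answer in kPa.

-19.6 kPa

K_a = (1 − sin φ)/(1 + sin φ) = 0.2997.
σ_a = K_a γ z − 2c√K_a = 0.2997×21.0×2.5 − 2×32.3×0.5475 = -19.63 kPa.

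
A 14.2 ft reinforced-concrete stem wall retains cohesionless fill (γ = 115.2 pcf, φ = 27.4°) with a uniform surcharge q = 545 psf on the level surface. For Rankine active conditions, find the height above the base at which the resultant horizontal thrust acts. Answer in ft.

K_a = 0.3697.
Triangular part P₁ = ½K_aγH² = 4294 at H/3 = 4.733 ft; rectangular part P₂ = K_a q H = 2861 at H/2 = 7.100 ft.
ȳ = (P₁·4.733 + P₂·7.100)/(P₁+P₂) = 5.680 ft.

5.68 ft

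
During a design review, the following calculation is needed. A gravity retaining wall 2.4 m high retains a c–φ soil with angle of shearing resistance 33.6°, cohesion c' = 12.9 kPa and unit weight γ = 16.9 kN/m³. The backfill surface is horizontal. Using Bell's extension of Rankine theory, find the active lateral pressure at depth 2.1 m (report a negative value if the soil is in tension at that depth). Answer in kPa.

K_a = (1 − sin φ)/(1 + sin φ) = 0.2875.
σ_a = K_a γ z − 2c√K_a = 0.2875×16.9×2.1 − 2×12.9×0.5362 = -3.630 kPa.

-3.63 kPa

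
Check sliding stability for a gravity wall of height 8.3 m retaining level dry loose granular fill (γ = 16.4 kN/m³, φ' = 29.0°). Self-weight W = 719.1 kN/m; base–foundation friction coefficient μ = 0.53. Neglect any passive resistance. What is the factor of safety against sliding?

1.94

K_a = tan²(45° − 29.0°/2) = 0.3470.
P_a = ½K_aγH² = 0.5×0.3470×16.4×8.3² = 196.0 kN/m, acting at H/3 = 2.767 m above the base.
FS_sliding = μW / P_a = 0.53×719.1 / 196.0 = 1.944.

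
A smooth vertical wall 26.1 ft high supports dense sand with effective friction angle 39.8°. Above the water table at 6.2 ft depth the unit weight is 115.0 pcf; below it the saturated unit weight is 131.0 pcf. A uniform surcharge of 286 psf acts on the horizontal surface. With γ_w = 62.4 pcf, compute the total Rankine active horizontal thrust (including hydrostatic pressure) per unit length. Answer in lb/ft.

K_a = tan²(45° − φ/2) = 0.2194.
γ' = 131.0 − 62.4 = 68.60 pcf. h₂ = H − d_w = 19.9 ft.
σ'_h: at surface K_a·q = 62.76; at WT K_a(q+γd_w) = 219.2; at base K_a(q+γd_w+γ'h₂) = 518.8 psf.
P₁ = ½(62.76+219.2)×6.2 = 874.1; P₂ = ½(219.2+518.8)×19.9 = 7343; P_w = ½γ_w h₂² = 12360.
Total = 874.1+7343+12360 = 20570 lb/ft.

20600 lb/ft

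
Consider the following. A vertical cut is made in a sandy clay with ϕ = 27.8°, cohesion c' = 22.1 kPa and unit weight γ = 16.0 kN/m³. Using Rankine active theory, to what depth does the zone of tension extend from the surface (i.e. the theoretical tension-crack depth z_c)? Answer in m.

K_a = tan²(45° − 27.8°/2) = 0.3639; √K_a = 0.6032.
The active pressure is zero where K_a γ z = 2c√K_a, so z_c = 2c/(γ√K_a) = 2×22.1/(16.0×0.6032) = 4.579 m.

4.58 m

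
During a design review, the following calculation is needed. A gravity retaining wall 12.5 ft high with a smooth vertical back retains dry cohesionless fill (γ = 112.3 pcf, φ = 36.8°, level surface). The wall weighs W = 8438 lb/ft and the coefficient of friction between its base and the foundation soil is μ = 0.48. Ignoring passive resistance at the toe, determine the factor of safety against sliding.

1.84

K_a = tan²(45° − 36.8°/2) = 0.2508.
P_a = ½K_aγH² = 0.5×0.2508×112.3×12.5² = 2200 lb/ft, acting at H/3 = 4.167 ft above the base.
FS_sliding = μW / P_a = 0.48×8438 / 2200 = 1.841.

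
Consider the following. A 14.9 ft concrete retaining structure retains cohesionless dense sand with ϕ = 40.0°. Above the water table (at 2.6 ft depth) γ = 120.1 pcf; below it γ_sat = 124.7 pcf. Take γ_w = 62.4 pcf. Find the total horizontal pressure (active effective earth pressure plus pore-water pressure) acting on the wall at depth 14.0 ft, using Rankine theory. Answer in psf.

K_a = (1 − sin φ)/(1 + sin φ) = 0.2174.
γ' = 124.7 − 62.4 = 62.30 pcf.
Effective vertical stress at 14.0 ft: σ'_v = 120.1×2.6 + 62.30×11.4 = 1022 psf.
σ'_h = K_a σ'_v = 0.2174 × 1022 = 222.3 psf; u = γ_w × 11.4 = 711.4 psf.
Total σ_h = 222.3 + 711.4 = 933.7 psf.

934 psf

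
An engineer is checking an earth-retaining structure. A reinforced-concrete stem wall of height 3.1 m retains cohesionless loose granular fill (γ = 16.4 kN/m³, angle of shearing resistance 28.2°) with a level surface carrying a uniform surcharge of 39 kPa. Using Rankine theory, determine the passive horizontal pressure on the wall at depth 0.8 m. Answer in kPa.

146 kPa

K_p = (1 + sin φ)/(1 − sin φ) = 2.792.
σ_v = γz + q = 16.4 × 0.8 + 39 = 52.12 kPa.
σ_h = K_p σ_v = 2.792 × 52.12 = 145.5 kPa.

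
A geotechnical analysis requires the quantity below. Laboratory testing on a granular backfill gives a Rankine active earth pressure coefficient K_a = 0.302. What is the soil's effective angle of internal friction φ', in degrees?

K_a = tan²(45° − φ/2) ⇒ 45° − φ/2 = arctan(√0.302) = 28.79°.
φ = 2(45° − 28.79°) = 32.42°.

32.4°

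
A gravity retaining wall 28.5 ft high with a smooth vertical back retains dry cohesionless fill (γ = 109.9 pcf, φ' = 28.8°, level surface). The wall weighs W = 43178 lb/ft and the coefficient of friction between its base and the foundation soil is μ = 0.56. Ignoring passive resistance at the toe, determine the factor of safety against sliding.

K_a = tan²(45° − 28.8°/2) = 0.3498.
P_a = ½K_aγH² = 0.5×0.3498×109.9×28.5² = 15610 lb/ft, acting at H/3 = 9.500 ft above the base.
FS_sliding = μW / P_a = 0.56×43178 / 15610 = 1.549.

1.55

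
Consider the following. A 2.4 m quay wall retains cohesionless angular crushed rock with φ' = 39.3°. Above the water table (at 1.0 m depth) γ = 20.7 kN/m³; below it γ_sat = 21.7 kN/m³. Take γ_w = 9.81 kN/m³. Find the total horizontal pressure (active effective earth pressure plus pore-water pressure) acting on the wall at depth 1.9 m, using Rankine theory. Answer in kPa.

K_a = (1 − sin φ)/(1 + sin φ) = 0.2245.
γ' = 21.7 − 9.81 = 11.89 kN/m³.
Effective vertical stress at 1.9 m: σ'_v = 20.7×1.0 + 11.89×0.900 = 31.40 kPa.
σ'_h = K_a σ'_v = 0.2245 × 31.40 = 7.048 kPa; u = γ_w × 0.900 = 8.829 kPa.
Total σ_h = 7.048 + 8.829 = 15.88 kPa.

15.9 kPa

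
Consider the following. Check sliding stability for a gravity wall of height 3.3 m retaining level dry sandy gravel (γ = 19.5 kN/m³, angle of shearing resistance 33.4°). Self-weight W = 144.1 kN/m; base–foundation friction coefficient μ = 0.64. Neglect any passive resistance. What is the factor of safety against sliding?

3.00

K_a = tan²(45° − 33.4°/2) = 0.2899.
P_a = ½K_aγH² = 0.5×0.2899×19.5×3.3² = 30.78 kN/m, acting at H/3 = 1.100 m above the base.
FS_sliding = μW / P_a = 0.64×144.1 / 30.78 = 2.996.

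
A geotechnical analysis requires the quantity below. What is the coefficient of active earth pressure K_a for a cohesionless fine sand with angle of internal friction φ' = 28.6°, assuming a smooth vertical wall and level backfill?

K_a = tan²(45° − φ/2) = tan²(30.70°) = 0.3525.

0.353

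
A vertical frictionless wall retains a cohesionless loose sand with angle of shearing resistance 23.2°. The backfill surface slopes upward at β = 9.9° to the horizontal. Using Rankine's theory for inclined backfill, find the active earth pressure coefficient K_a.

0.464

K_a = cos β · (cos β − √(cos²β − cos²φ)) / (cos β + √(cos²β − cos²φ)).
cos β = 0.9851, cos φ = 0.9191, √(cos²β − cos²φ) = 0.3544.
K_a = 0.9851 × (0.9851 − 0.3544)/(0.9851 + 0.3544) = 0.4638.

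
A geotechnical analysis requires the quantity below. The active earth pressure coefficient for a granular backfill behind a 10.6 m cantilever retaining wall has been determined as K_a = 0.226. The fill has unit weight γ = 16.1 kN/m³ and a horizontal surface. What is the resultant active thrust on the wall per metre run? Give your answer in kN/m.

P = ½ K_a γ H² = 0.5 × 0.226 × 16.1 × 10.6² = 204.4 kN/m.

204 kN/m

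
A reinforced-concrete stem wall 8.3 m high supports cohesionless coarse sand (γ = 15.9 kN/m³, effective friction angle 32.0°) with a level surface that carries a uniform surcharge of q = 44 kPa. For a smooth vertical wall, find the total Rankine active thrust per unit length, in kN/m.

K_a = tan²(45° − φ/2) = 0.3073.
Soil triangle: ½ K_a γ H² = 0.5×0.3073×15.9×8.3² = 168.3 kN/m.
Surcharge rectangle: K_a q H = 0.3073×44×8.3 = 112.2 kN/m.
Total = 168.3 + 112.2 = 280.5 kN/m.

280 kN/m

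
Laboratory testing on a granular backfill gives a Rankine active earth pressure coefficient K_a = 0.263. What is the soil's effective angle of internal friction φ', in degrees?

K_a = tan²(45° − φ/2) ⇒ 45° − φ/2 = arctan(√0.263) = 27.15°.
φ = 2(45° − 27.15°) = 35.70°.

35.7°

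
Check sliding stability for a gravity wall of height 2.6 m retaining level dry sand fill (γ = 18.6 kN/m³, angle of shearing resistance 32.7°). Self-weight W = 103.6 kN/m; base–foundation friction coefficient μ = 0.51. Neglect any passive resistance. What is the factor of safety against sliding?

2.82

K_a = tan²(45° − 32.7°/2) = 0.2985.
P_a = ½K_aγH² = 0.5×0.2985×18.6×2.6² = 18.77 kN/m, acting at H/3 = 0.8667 m above the base.
FS_sliding = μW / P_a = 0.51×103.6 / 18.77 = 2.816.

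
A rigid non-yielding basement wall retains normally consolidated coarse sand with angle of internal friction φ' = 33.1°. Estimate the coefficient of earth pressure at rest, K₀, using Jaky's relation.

0.454

K₀ = 1 − sin φ' = 1 − sin 33.1° = 0.4539.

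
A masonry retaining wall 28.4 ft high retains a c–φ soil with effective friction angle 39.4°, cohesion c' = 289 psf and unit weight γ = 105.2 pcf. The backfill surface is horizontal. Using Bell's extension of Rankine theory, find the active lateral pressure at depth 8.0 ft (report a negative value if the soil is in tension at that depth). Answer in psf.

K_a = (1 − sin φ)/(1 + sin φ) = 0.2234.
σ_a = K_a γ z − 2c√K_a = 0.2234×105.2×8.0 − 2×289×0.4727 = -85.17 psf.

-85.2 psf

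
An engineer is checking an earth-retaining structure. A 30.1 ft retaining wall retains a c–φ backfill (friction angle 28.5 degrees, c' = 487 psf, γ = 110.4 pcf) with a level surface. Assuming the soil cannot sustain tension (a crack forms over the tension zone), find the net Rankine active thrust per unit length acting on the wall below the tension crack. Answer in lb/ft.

K_a = 0.3540; √K_a = 0.5949.
Tension-crack depth z_c = 2c/(γ√K_a) = 2×487/(110.4×0.5949) = 14.83 ft.
σ_a at base = K_a γ H − 2c√K_a = 0.3540×110.4×30.1 − 2×487×0.5949 = 596.7 psf.
P_a = ½ × 596.7 × (H − z_c) = 0.5×596.7×15.27 = 4556 lb/ft.

4560 lb/ft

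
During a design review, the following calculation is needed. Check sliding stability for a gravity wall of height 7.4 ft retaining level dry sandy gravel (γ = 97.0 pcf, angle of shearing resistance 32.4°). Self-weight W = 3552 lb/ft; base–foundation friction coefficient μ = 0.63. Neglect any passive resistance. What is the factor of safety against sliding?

K_a = tan²(45° − 32.4°/2) = 0.3022.
P_a = ½K_aγH² = 0.5×0.3022×97.0×7.4² = 802.7 lb/ft, acting at H/3 = 2.467 ft above the base.
FS_sliding = μW / P_a = 0.63×3552 / 802.7 = 2.788.

2.79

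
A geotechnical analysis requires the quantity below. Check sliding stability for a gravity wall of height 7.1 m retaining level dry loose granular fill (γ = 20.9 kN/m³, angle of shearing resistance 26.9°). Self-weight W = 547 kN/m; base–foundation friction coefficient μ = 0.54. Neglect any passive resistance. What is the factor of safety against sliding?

1.49

K_a = tan²(45° − 26.9°/2) = 0.3770.
P_a = ½K_aγH² = 0.5×0.3770×20.9×7.1² = 198.6 kN/m, acting at H/3 = 2.367 m above the base.
FS_sliding = μW / P_a = 0.54×547 / 198.6 = 1.487.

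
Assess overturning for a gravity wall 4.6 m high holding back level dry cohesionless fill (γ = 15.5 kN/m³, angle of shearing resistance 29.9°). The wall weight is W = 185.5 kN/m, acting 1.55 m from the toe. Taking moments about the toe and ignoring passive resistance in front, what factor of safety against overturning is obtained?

K_a = tan²(45° − 29.9°/2) = 0.3347.
P_a = ½K_aγH² = 0.5×0.3347×15.5×4.6² = 54.88 kN/m, acting at H/3 = 1.533 m above the base.
Overturning moment M_o = P_a × H/3 = 54.88 × 1.533 = 84.16.
Resisting moment M_r = W × 1.55 = 185.5 × 1.55 = 287.5.
FS_overturning = M_r/M_o = 287.5/84.16 = 3.417.

3.42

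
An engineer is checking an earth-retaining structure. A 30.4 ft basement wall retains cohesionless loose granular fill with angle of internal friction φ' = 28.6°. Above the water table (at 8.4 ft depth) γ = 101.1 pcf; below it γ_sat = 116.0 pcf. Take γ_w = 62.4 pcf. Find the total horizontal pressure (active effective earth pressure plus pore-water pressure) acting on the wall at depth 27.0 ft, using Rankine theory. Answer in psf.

K_a = (1 − sin φ)/(1 + sin φ) = 0.3525.
γ' = 116.0 − 62.4 = 53.60 pcf.
Effective vertical stress at 27.0 ft: σ'_v = 101.1×8.4 + 53.60×18.6 = 1846 psf.
σ'_h = K_a σ'_v = 0.3525 × 1846 = 650.9 psf; u = γ_w × 18.6 = 1161 psf.
Total σ_h = 650.9 + 1161 = 1812 psf.

1810 psf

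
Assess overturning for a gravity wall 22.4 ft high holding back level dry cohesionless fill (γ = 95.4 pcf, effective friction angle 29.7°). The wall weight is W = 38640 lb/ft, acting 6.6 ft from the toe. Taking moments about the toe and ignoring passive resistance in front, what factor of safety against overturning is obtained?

4.23

K_a = tan²(45° − 29.7°/2) = 0.3374.
P_a = ½K_aγH² = 0.5×0.3374×95.4×22.4² = 8075 lb/ft, acting at H/3 = 7.467 ft above the base.
Overturning moment M_o = P_a × H/3 = 8075 × 7.467 = 60290.
Resisting moment M_r = W × 6.6 = 38640 × 6.6 = 255000.
FS_overturning = M_r/M_o = 255000/60290 = 4.230.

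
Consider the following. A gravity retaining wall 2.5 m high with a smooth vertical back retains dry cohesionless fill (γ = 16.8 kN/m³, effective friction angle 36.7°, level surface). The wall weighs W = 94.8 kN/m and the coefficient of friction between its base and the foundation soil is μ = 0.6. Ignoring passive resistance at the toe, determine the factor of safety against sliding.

4.30

K_a = tan²(45° − 36.7°/2) = 0.2519.
P_a = ½K_aγH² = 0.5×0.2519×16.8×2.5² = 13.22 kN/m, acting at H/3 = 0.8333 m above the base.
FS_sliding = μW / P_a = 0.6×94.8 / 13.22 = 4.302.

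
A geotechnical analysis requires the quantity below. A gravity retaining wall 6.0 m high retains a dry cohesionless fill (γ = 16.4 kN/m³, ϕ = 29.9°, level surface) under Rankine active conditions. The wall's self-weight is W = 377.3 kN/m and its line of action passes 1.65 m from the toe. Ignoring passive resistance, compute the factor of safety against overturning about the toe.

3.15

K_a = tan²(45° − 29.9°/2) = 0.3347.
P_a = ½K_aγH² = 0.5×0.3347×16.4×6.0² = 98.80 kN/m, acting at H/3 = 2.000 m above the base.
Overturning moment M_o = P_a × H/3 = 98.80 × 2.000 = 197.6.
Resisting moment M_r = W × 1.65 = 377.3 × 1.65 = 622.5.
FS_overturning = M_r/M_o = 622.5/197.6 = 3.151.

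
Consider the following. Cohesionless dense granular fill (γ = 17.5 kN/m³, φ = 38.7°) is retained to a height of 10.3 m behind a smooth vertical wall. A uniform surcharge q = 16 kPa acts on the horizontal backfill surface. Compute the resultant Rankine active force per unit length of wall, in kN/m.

K_a = tan²(45° − φ/2) = 0.2306.
Soil triangle: ½ K_a γ H² = 0.5×0.2306×17.5×10.3² = 214.0 kN/m.
Surcharge rectangle: K_a q H = 0.2306×16×10.3 = 38.00 kN/m.
Total = 214.0 + 38.00 = 252.1 kN/m.

252 kN/m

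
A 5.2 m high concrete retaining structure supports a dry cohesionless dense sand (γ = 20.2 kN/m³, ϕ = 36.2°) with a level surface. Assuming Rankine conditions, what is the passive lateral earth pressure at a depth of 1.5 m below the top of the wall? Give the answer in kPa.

K_p = (1 + sin φ)/(1 − sin φ) = 3.885.
σ_h = K_p γ z = 3.885 × 20.2 × 1.5 = 117.7 kPa.

118 kPa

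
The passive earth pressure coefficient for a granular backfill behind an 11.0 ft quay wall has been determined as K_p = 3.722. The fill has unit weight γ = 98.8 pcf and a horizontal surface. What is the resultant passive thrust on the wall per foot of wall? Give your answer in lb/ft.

22200 lb/ft

P = ½ K_p γ H² = 0.5 × 3.722 × 98.8 × 11.0² = 22250 lb/ft.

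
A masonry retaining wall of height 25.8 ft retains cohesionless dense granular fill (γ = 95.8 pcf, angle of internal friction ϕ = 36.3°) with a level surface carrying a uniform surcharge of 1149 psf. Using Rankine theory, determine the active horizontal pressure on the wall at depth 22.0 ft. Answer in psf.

835 psf

K_a = (1 − sin φ)/(1 + sin φ) = 0.2563.
σ_v = γz + q = 95.8 × 22.0 + 1149 = 3257 psf.
σ_h = K_a σ_v = 0.2563 × 3257 = 834.6 psf.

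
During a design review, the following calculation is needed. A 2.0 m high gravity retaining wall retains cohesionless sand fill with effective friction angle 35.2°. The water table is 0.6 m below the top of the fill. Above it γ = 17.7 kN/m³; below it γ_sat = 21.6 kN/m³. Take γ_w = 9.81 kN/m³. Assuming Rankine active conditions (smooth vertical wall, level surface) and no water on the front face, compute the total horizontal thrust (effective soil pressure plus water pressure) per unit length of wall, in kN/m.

17.6 kN/m

K_a = tan²(45° − φ/2) = 0.2687.
γ' = 21.6 − 9.81 = 11.79 kN/m³. Depth below WT = 1.4 m.
σ'_h at WT = K_a γ d_w = 2.853 kPa; at base = 2.853 + K_a γ' × 1.4 = 7.288 kPa.
P₁ (0–0.6 m) = ½×2.853×0.6 = 0.8560. P₂ (0.6–2.0 m) = ½(2.853+7.288)×1.4 = 7.099.
P_w = ½ γ_w h₂² = 0.5×9.81×1.4² = 9.614. Total = 0.8560+7.099+9.614 = 17.57 kN/m.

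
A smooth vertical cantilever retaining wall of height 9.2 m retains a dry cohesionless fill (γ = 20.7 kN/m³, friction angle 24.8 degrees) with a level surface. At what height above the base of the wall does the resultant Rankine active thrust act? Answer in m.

3.07 m

K_a = 0.4090.
The pressure distribution is triangular, so the resultant acts at H/3 above the base = 9.2/3 = 3.067 m.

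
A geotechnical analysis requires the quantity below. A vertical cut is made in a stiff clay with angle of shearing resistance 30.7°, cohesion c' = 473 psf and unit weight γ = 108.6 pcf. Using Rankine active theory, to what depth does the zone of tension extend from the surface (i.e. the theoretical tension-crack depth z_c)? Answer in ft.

15.3 ft

K_a = tan²(45° − 30.7°/2) = 0.3240; √K_a = 0.5692.
The active pressure is zero where K_a γ z = 2c√K_a, so z_c = 2c/(γ√K_a) = 2×473/(108.6×0.5692) = 15.30 ft.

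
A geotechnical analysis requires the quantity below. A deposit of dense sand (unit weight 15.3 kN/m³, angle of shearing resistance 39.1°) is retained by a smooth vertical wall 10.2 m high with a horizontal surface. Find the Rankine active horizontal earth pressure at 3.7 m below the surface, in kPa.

12.8 kPa

K_a = (1 − sin φ)/(1 + sin φ) = 0.2265.
σ_h = K_a γ z = 0.2265 × 15.3 × 3.7 = 12.82 kPa.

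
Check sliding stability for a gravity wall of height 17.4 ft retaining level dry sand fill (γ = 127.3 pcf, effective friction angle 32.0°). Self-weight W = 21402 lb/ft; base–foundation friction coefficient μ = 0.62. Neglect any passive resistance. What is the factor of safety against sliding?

2.24

K_a = tan²(45° − 32.0°/2) = 0.3073.
P_a = ½K_aγH² = 0.5×0.3073×127.3×17.4² = 5921 lb/ft, acting at H/3 = 5.800 ft above the base.
FS_sliding = μW / P_a = 0.62×21402 / 5921 = 2.241.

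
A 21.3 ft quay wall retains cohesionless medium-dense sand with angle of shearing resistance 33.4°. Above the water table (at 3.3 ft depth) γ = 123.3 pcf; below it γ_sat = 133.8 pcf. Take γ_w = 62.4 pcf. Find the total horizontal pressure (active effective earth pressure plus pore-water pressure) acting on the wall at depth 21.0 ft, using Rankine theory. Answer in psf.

1590 psf

K_a = (1 − sin φ)/(1 + sin φ) = 0.2899.
γ' = 133.8 − 62.4 = 71.40 pcf.
Effective vertical stress at 21.0 ft: σ'_v = 123.3×3.3 + 71.40×17.7 = 1671 psf.
σ'_h = K_a σ'_v = 0.2899 × 1671 = 484.4 psf; u = γ_w × 17.7 = 1104 psf.
Total σ_h = 484.4 + 1104 = 1589 psf.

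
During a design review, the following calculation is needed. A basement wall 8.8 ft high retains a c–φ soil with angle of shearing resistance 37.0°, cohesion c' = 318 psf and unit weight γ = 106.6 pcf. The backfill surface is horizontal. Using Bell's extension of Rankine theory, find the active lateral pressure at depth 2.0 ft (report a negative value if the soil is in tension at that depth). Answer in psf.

-264 psf

K_a = (1 − sin φ)/(1 + sin φ) = 0.2486.
σ_a = K_a γ z − 2c√K_a = 0.2486×106.6×2.0 − 2×318×0.4986 = -264.1 psf.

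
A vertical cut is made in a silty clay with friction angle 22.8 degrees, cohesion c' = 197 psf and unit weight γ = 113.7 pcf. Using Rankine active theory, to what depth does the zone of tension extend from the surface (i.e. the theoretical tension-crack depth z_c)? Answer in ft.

K_a = tan²(45° − 22.8°/2) = 0.4414; √K_a = 0.6644.
The active pressure is zero where K_a γ z = 2c√K_a, so z_c = 2c/(γ√K_a) = 2×197/(113.7×0.6644) = 5.216 ft.

5.22 ft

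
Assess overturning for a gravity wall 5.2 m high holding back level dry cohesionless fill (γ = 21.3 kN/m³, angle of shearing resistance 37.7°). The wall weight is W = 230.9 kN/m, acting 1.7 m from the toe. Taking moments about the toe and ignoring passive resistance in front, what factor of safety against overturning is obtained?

3.26

K_a = tan²(45° − 37.7°/2) = 0.2411.
P_a = ½K_aγH² = 0.5×0.2411×21.3×5.2² = 69.42 kN/m, acting at H/3 = 1.733 m above the base.
Overturning moment M_o = P_a × H/3 = 69.42 × 1.733 = 120.3.
Resisting moment M_r = W × 1.7 = 230.9 × 1.7 = 392.5.
FS_overturning = M_r/M_o = 392.5/120.3 = 3.262.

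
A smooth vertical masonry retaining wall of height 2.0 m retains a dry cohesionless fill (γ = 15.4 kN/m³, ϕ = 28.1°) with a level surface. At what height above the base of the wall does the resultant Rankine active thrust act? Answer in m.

K_a = 0.3596.
The pressure distribution is triangular, so the resultant acts at H/3 above the base = 2.0/3 = 0.6667 m.

0.667 m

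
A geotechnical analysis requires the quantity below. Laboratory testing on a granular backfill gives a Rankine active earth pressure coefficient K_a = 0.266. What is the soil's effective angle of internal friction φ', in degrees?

35.4°

K_a = tan²(45° − φ/2) ⇒ 45° − φ/2 = arctan(√0.266) = 27.28°.
φ = 2(45° − 27.28°) = 35.43°.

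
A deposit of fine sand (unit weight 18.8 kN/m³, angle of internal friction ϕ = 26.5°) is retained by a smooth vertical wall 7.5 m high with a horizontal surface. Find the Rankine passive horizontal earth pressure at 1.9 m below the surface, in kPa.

K_p = (1 + sin φ)/(1 − sin φ) = 2.611.
σ_h = K_p γ z = 2.611 × 18.8 × 1.9 = 93.28 kPa.

93.3 kPa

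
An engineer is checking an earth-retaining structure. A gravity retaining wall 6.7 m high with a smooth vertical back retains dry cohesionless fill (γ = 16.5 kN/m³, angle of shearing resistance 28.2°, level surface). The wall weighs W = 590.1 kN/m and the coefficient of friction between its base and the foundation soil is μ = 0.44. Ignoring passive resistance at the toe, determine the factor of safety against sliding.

K_a = tan²(45° − 28.2°/2) = 0.3582.
P_a = ½K_aγH² = 0.5×0.3582×16.5×6.7² = 132.7 kN/m, acting at H/3 = 2.233 m above the base.
FS_sliding = μW / P_a = 0.44×590.1 / 132.7 = 1.957.

1.96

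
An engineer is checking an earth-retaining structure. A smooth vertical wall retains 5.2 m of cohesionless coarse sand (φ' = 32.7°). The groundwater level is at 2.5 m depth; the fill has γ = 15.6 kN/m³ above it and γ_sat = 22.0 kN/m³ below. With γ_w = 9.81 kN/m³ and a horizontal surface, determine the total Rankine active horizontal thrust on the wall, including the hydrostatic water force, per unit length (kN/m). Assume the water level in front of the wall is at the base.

K_a = tan²(45° − φ/2) = 0.2985.
γ' = 22.0 − 9.81 = 12.19 kN/m³. Depth below WT = 2.7 m.
σ'_h at WT = K_a γ d_w = 11.64 kPa; at base = 11.64 + K_a γ' × 2.7 = 21.47 kPa.
P₁ (0–2.5 m) = ½×11.64×2.5 = 14.55. P₂ (2.5–5.2 m) = ½(11.64+21.47)×2.7 = 44.69.
P_w = ½ γ_w h₂² = 0.5×9.81×2.7² = 35.76. Total = 14.55+44.69+35.76 = 95.00 kN/m.

95.0 kN/m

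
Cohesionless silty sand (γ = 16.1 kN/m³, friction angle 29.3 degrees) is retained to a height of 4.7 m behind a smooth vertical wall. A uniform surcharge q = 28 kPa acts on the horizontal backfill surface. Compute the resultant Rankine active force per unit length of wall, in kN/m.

K_a = tan²(45° − φ/2) = 0.3428.
Soil triangle: ½ K_a γ H² = 0.5×0.3428×16.1×4.7² = 60.97 kN/m.
Surcharge rectangle: K_a q H = 0.3428×28×4.7 = 45.12 kN/m.
Total = 60.97 + 45.12 = 106.1 kN/m.

106 kN/m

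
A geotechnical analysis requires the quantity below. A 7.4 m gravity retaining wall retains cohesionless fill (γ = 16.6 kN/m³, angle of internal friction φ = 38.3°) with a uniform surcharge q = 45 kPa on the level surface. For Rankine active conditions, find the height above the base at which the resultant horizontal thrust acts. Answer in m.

K_a = 0.2347.
Triangular part P₁ = ½K_aγH² = 106.7 at H/3 = 2.467 m; rectangular part P₂ = K_a q H = 78.17 at H/2 = 3.700 m.
ȳ = (P₁·2.467 + P₂·3.700)/(P₁+P₂) = 2.988 m.

2.99 m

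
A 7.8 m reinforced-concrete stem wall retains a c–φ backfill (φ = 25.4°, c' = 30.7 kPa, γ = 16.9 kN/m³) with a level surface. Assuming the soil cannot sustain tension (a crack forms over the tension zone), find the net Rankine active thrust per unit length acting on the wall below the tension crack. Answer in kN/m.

14.2 kN/m

K_a = 0.3996; √K_a = 0.6322.
Tension-crack depth z_c = 2c/(γ√K_a) = 2×30.7/(16.9×0.6322) = 5.747 m.
σ_a at base = K_a γ H − 2c√K_a = 0.3996×16.9×7.8 − 2×30.7×0.6322 = 13.87 kPa.
P_a = ½ × 13.87 × (H − z_c) = 0.5×13.87×2.053 = 14.23 kN/m.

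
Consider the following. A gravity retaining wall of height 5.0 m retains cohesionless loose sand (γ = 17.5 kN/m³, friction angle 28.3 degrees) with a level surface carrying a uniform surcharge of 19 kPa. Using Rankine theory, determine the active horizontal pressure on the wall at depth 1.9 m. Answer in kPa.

18.6 kPa

K_a = (1 − sin φ)/(1 + sin φ) = 0.3568.
σ_v = γz + q = 17.5 × 1.9 + 19 = 52.25 kPa.
σ_h = K_a σ_v = 0.3568 × 52.25 = 18.64 kPa.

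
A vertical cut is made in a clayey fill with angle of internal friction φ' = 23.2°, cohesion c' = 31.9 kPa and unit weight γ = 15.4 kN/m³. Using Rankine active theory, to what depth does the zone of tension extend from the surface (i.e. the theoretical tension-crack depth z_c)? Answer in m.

6.28 m

K_a = tan²(45° − 23.2°/2) = 0.4348; √K_a = 0.6594.
The active pressure is zero where K_a γ z = 2c√K_a, so z_c = 2c/(γ√K_a) = 2×31.9/(15.4×0.6594) = 6.283 m.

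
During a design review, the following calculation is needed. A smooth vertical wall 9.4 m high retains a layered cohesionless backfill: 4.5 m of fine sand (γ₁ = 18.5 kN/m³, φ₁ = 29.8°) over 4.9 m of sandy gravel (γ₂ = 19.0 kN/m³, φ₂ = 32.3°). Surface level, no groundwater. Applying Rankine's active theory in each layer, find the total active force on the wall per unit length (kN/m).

256 kN/m

K_a1 = tan²(45°−29.8°/2) = 0.3360; K_a2 = tan²(45°−32.3°/2) = 0.3035.
Layer 1: σ at base = K_a1 γ₁ h₁ = 27.97 kPa; P₁ = ½×27.97×4.5 = 62.94.
Layer 2: σ_v at top = γ₁h₁ = 83.25; σ_h top = K_a2×83.25 = 25.26; σ_h base = K_a2×(83.25+19.0×4.9) = 53.52.
P₂ = ½(25.26+53.52)×4.9 = 193.0. Total P_a = 62.94+193.0 = 256.0 kN/m.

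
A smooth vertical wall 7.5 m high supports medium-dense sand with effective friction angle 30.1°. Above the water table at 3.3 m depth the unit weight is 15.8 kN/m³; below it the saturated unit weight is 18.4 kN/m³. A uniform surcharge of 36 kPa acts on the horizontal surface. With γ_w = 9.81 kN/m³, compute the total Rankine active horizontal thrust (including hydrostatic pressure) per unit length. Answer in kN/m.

K_a = tan²(45° − φ/2) = 0.3320.
γ' = 18.4 − 9.81 = 8.590 kN/m³. h₂ = H − d_w = 4.2 m.
σ'_h: at surface K_a·q = 11.95; at WT K_a(q+γd_w) = 29.26; at base K_a(q+γd_w+γ'h₂) = 41.24 kPa.
P₁ = ½(11.95+29.26)×3.3 = 68.00; P₂ = ½(29.26+41.24)×4.2 = 148.1; P_w = ½γ_w h₂² = 86.52.
Total = 68.00+148.1+86.52 = 302.6 kN/m.

303 kN/m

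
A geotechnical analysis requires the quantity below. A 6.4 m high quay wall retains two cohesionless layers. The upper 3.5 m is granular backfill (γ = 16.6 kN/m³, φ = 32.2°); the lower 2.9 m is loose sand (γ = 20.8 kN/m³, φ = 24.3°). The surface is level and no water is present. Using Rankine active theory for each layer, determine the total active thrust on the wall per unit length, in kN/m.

K_a1 = tan²(45°−32.2°/2) = 0.3047; K_a2 = tan²(45°−24.3°/2) = 0.4169.
Layer 1: σ at base = K_a1 γ₁ h₁ = 17.71 kPa; P₁ = ½×17.71×3.5 = 30.98.
Layer 2: σ_v at top = γ₁h₁ = 58.10; σ_h top = K_a2×58.10 = 24.22; σ_h base = K_a2×(58.10+20.8×2.9) = 49.37.
P₂ = ½(24.22+49.37)×2.9 = 106.7. Total P_a = 30.98+106.7 = 137.7 kN/m.

138 kN/m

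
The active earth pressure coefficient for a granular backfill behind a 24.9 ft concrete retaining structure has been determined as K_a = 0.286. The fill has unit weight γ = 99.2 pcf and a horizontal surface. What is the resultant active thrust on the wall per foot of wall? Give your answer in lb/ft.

8800 lb/ft

P = ½ K_a γ H² = 0.5 × 0.286 × 99.2 × 24.9² = 8795 lb/ft.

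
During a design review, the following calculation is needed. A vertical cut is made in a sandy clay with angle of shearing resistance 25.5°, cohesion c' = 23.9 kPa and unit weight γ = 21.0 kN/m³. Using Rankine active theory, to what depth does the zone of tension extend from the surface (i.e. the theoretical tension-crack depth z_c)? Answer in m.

3.61 m

K_a = tan²(45° − 25.5°/2) = 0.3981; √K_a = 0.6310.
The active pressure is zero where K_a γ z = 2c√K_a, so z_c = 2c/(γ√K_a) = 2×23.9/(21.0×0.6310) = 3.608 m.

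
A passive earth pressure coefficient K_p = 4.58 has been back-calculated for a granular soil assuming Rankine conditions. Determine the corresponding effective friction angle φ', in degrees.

39.9°

K_p = (1+sin φ)/(1−sin φ) ⇒ sin φ = (K_p − 1)/(K_p + 1) = 0.6416.
φ = arcsin(0.6416) = 39.91°.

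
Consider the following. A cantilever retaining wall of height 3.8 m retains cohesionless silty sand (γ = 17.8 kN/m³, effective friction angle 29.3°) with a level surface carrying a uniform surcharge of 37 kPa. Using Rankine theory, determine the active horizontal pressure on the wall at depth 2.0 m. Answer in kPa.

K_a = (1 − sin φ)/(1 + sin φ) = 0.3428.
σ_v = γz + q = 17.8 × 2.0 + 37 = 72.60 kPa.
σ_h = K_a σ_v = 0.3428 × 72.60 = 24.89 kPa.

24.9 kPa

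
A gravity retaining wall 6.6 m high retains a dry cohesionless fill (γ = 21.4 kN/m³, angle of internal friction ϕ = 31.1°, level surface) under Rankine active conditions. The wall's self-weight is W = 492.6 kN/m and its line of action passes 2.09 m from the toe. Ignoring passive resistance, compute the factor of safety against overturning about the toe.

K_a = tan²(45° − 31.1°/2) = 0.3188.
P_a = ½K_aγH² = 0.5×0.3188×21.4×6.6² = 148.6 kN/m, acting at H/3 = 2.200 m above the base.
Overturning moment M_o = P_a × H/3 = 148.6 × 2.200 = 326.9.
Resisting moment M_r = W × 2.09 = 492.6 × 2.09 = 1030.
FS_overturning = M_r/M_o = 1030/326.9 = 3.149.

3.15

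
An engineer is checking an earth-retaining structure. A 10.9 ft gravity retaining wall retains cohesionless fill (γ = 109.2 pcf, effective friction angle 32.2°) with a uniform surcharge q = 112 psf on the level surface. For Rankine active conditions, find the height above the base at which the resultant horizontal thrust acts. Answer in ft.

3.92 ft

K_a = 0.3047.
Triangular part P₁ = ½K_aγH² = 1977 at H/3 = 3.633 ft; rectangular part P₂ = K_a q H = 372.0 at H/2 = 5.450 ft.
ȳ = (P₁·3.633 + P₂·5.450)/(P₁+P₂) = 3.921 ft.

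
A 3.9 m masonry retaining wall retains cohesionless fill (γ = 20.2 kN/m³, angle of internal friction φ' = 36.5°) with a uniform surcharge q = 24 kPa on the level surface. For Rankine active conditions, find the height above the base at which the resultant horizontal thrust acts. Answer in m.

K_a = 0.2541.
Triangular part P₁ = ½K_aγH² = 39.03 at H/3 = 1.300 m; rectangular part P₂ = K_a q H = 23.78 at H/2 = 1.950 m.
ȳ = (P₁·1.300 + P₂·1.950)/(P₁+P₂) = 1.546 m.

1.55 m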